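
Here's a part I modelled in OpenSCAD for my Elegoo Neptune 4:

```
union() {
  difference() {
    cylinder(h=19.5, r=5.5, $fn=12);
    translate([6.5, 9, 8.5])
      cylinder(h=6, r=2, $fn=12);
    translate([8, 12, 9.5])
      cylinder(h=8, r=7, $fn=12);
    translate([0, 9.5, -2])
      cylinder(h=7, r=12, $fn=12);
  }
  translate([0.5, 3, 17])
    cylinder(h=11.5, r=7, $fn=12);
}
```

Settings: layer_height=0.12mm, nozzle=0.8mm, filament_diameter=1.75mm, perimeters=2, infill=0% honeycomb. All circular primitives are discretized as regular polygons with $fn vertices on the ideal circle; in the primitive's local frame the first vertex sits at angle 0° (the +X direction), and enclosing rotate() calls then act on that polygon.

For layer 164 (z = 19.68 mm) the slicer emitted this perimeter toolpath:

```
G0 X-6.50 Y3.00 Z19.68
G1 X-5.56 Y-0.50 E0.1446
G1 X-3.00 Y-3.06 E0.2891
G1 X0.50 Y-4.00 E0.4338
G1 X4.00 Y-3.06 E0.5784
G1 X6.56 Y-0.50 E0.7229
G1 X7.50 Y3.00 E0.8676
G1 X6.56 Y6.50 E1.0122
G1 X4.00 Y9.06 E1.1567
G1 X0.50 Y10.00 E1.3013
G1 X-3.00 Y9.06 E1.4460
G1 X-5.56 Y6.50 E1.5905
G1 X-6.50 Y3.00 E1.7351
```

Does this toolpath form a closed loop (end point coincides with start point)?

yes

Start point (G0): (-6.50, 3.00). End point (last G1): the path returns to the start — closed.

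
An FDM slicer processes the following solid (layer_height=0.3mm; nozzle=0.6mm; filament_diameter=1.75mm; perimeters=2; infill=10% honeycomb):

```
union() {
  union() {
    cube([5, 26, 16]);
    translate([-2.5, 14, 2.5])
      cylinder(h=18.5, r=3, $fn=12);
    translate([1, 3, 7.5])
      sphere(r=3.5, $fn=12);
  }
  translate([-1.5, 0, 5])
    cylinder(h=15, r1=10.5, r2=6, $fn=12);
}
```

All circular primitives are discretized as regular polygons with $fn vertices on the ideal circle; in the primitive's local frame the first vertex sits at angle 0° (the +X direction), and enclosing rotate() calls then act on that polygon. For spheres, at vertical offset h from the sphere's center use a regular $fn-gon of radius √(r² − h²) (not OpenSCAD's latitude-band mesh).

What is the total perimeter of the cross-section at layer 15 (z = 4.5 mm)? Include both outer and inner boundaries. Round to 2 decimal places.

At z = 4.5 mm: the cube (footprint 5×26) is included at this height (perimeter 62.00 mm); the r=3 cylinder at (-2.5, 14) gives a regular 12-gon of circumradius 3 (constant along its height) (perimeter = 2·12·3.000·sin(180°/12) = 18.63 mm); the r=3.5 sphere at (1, 3) contributes a regular 12-gon of circumradius √(3.5²−3²) = 1.803 (perimeter = 2·12·1.803·sin(180°/12) = 11.20 mm); Combining (union): the regions partially overlap (shared area 9.11 mm²), so the edge portions inside another operand are dropped and the merged outline is re-measured after clipping — boundary = 74.58 mm; the cone at (-1.5, 0) does not reach this height (z outside [5, 20]); Taking the union: only the result so far is present, so the union is just that shape — boundary = 74.58 mm. Overall, the cross-section is a single solid region. Total boundary length (outer) = 74.58 mm.

74.58 mm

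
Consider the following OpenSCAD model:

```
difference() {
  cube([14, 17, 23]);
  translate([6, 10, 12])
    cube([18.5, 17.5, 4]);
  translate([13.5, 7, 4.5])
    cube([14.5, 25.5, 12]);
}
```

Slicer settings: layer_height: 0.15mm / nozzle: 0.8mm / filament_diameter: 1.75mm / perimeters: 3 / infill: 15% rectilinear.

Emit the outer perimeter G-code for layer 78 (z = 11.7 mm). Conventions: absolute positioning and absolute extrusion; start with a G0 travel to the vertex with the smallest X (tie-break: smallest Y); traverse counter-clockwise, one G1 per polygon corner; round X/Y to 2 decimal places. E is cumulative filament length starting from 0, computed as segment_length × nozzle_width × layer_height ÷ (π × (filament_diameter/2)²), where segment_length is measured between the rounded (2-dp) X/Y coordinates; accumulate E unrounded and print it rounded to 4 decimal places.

At z = 11.7 mm: the cube is present — its section is the full 14×17 rectangle; the cube at (6, 10) is absent (z outside [12, 16]); the 14.5×25.5 cube at (13.5, 7) contributes its full rectangle; Subtracting the remaining from the first: starting from the 14×17 cube, the 14.5×25.5 cube at (13.5, 7) partially overlaps it — only the 5.00 mm² overlap (of its 369.75 mm²) is removed, clipping the outline — 1 connected region. The outline is a single polygon with 6 vertices. Extrusion per mm of travel: 0.8 × 0.15 / (π × 0.875²) = 0.049890. Accumulating E over each segment gives final E = 3.0932.

G0 X0.00 Y0.00 Z11.70
G1 X14.00 Y0.00 E0.6985
G1 X14.00 Y7.00 E1.0477
G1 X13.50 Y7.00 E1.0726
G1 X13.50 Y17.00 E1.5715
G1 X0.00 Y17.00 E2.2451
G1 X0.00 Y0.00 E3.0932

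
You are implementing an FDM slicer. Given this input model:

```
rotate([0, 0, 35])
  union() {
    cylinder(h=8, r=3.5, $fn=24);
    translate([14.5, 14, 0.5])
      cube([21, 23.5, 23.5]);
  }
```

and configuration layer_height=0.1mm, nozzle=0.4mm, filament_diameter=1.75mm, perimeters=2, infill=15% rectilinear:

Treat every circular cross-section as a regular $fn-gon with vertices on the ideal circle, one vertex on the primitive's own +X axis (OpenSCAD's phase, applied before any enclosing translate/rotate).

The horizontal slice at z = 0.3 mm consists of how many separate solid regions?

1

At z = 0.3 mm: the r=3.5 cylinder gives a regular 24-gon of circumradius 3.5 (constant along its height); the cube at (14.5, 14) is not intersected at this z (z outside [0.5, 24]); Taking the union: only the r=3.5 cylinder is present, so the union is just that shape — 1 connected region; (whole slice rotated 35° about Z — lengths, areas and connectivity unchanged). The result has 1 disconnected region.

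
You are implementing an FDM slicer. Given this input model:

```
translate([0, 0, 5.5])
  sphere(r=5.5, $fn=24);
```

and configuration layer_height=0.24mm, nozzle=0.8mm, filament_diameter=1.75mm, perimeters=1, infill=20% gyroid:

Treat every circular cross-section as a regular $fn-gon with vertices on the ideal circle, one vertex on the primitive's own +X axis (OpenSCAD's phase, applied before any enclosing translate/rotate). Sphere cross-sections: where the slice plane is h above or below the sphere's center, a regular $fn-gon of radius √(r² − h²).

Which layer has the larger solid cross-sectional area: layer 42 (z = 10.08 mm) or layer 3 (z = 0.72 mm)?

layer 42 (z = 10.08 mm)

Layer 42 (z = 10.08): the sphere: section is a regular 24-gon, circumradius = √(r²−h²) = √(5.5²−4.58²) = 3.045 (area = (24/2)·3.045²·sin(360°/24) = 28.80 mm²). So its area = 28.80 mm². Layer 3 (z = 0.72): the r=5.5 sphere slices to a regular 24-gon of circumradius 2.721 (√(r²−h²) with h=4.78 from center) (area = (24/2)·2.721²·sin(360°/24) = 22.99 mm²). So its area = 22.99 mm². Layer 42 is larger (28.80 vs 22.99 mm²).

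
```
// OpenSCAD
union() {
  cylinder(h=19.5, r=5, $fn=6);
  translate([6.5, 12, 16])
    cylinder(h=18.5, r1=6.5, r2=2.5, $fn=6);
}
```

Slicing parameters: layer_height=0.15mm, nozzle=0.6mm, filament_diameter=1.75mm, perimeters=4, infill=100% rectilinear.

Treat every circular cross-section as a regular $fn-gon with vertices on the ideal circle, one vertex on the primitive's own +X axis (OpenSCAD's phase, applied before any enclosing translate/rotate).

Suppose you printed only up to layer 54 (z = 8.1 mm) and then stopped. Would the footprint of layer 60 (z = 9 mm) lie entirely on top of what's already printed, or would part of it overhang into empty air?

entirely on top

Compare the two slices. At z = 8.1: the r=5 cylinder gives a regular 6-gon of circumradius 5 (constant along its height) (area = (6/2)·5.000²·sin(360°/6) = 64.95 mm²); the cone at (6.5, 12) is not intersected at this z (z outside [16, 34.5]); Combining (union): only the r=5 cylinder is present, so the union is just that shape — area = 64.95 mm². At z = 9: the r=5 cylinder gives a regular 6-gon of circumradius 5 (constant along its height) (area = (6/2)·5.000²·sin(360°/6) = 64.95 mm²); the cone at (6.5, 12) is absent (z outside [16, 34.5]); Taking the union: only the r=5 cylinder is present, so the union is just that shape — area = 64.95 mm². Checking containment: the cross-section at z = 9 is a subset of the cross-section at z = 8.1.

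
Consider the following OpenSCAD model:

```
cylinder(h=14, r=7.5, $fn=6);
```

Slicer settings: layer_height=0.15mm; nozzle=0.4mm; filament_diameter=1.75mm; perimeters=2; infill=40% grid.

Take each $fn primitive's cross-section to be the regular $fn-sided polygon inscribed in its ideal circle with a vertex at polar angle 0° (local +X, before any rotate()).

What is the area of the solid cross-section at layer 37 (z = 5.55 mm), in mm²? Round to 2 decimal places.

At z = 5.55 mm: the cylinder: section is a regular 6-gon, circumradius r=7.5 (area = (6/2)·7.500²·sin(360°/6) = 146.14 mm²). Overall, the cross-section is a single solid region. Net area = 146.14 mm².

146.14 mm²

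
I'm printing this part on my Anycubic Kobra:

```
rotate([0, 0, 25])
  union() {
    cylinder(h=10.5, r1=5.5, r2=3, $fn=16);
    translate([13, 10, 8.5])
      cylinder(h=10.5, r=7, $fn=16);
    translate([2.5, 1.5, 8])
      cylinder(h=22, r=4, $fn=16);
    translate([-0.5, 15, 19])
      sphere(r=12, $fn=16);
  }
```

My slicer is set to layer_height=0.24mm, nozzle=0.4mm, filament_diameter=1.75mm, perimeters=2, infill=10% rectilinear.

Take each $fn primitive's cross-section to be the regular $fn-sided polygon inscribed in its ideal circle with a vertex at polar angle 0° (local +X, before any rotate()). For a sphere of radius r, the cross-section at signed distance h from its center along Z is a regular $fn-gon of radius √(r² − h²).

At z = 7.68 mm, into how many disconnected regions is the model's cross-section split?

2

At z = 7.68 mm: the cone (r1=5.5→r2=3) has section circumradius 3.671 here — a regular 16-gon; the cylinder at (13, 10) is absent (z outside [8.5, 19]); the cylinder at (2.5, 1.5) does not reach this height (z outside [8, 30]); the r=12 sphere at (-0.5, 15) contributes a regular 16-gon of circumradius √(12²−11.32²) = 3.982; Merging all regions: the 2 present regions are separate (no shared area or edge), so areas and boundary lengths simply add and each stays a separate island — 2 connected regions; (rotated 25° about Z; rotation is an isometry so areas/perimeters/island counts are preserved). The result has 2 disconnected regions.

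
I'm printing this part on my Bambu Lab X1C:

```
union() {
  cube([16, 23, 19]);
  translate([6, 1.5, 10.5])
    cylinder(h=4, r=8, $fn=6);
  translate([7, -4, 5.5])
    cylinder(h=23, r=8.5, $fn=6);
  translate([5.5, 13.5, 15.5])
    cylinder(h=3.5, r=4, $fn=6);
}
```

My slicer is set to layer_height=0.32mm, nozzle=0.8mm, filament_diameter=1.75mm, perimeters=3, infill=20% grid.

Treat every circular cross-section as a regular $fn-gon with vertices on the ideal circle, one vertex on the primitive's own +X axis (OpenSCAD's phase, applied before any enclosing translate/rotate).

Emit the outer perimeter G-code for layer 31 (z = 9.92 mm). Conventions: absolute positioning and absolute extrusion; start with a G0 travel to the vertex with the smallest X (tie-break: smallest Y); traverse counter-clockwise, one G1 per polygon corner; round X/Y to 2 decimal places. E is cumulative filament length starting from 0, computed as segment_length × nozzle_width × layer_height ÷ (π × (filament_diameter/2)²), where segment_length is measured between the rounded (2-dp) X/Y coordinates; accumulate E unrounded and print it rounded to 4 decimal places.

G0 X-1.50 Y-4.00 Z9.92
G1 X2.75 Y-11.36 E0.9046
G1 X11.25 Y-11.36 E1.8092
G1 X15.50 Y-4.00 E2.7138
G1 X13.19 Y0.00 E3.2054
G1 X16.00 Y0.00 E3.5045
G1 X16.00 Y23.00 E5.9524
G1 X0.00 Y23.00 E7.6554
G1 X0.00 Y0.00 E10.1033
G1 X0.81 Y0.00 E10.1895
G1 X-1.50 Y-4.00 E10.6811

At z = 9.92 mm: the cube is present — its section is the full 16×23 rectangle; the cylinder at (6, 1.5) is absent (z outside [10.5, 14.5]); the r=8.5 cylinder at (7, -4) gives a regular 6-gon of circumradius 8.5 (constant along its height); the cylinder at (5.5, 13.5) is not intersected at this z (z outside [15.5, 19]); Merging all regions: the regions partially overlap (shared area 35.09 mm²), so overlapping operands fuse into one piece — 1 connected region. The outline is a single polygon with 10 vertices. Extrusion per mm of travel: 0.8 × 0.32 / (π × 0.875²) = 0.106432. Accumulating E over each segment gives final E = 10.6811.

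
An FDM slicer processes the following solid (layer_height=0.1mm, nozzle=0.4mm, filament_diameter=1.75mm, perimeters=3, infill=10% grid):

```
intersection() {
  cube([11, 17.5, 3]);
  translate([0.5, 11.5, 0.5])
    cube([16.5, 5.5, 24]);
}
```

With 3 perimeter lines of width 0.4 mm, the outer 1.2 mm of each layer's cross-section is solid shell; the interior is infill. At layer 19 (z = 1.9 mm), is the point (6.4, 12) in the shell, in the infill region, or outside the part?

At z = 1.9 mm: the cube (footprint 11×17.5) is included at this height; the 16.5×5.5 cube at (0.5, 11.5) contributes its full rectangle; After intersecting: the 16.5×5.5 cube at (0.5, 11.5) partially overlaps the 11×17.5 cube; clipping to the common part keeps 57.75 mm² — 1 connected region. Overall, the cross-section is a single solid region. The nearest boundary edge runs (11.00, 11.50)→(0.50, 11.50); distance from the point to it = 0.50 mm. The point is inside the cross-section, 0.50 mm from the nearest boundary — within the 1.2 mm shell band (3 × 0.4).

shell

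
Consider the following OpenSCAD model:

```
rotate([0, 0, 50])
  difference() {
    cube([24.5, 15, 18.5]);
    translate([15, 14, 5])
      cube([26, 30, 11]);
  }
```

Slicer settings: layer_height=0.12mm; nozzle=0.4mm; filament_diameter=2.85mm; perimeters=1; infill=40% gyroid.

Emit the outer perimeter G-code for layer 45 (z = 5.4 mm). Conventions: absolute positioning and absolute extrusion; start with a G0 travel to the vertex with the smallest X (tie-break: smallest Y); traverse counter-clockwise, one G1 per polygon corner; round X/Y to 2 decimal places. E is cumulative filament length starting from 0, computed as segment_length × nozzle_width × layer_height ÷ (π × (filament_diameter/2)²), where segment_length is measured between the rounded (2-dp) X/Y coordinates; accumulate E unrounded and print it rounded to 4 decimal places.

G0 X-11.49 Y9.64 Z5.40
G1 X0.00 Y0.00 E0.1129
G1 X15.75 Y18.77 E0.2972
G1 X5.02 Y27.77 E0.4026
G1 X-1.08 Y20.49 E0.4741
G1 X-1.85 Y21.13 E0.4816
G1 X-11.49 Y9.64 E0.5944

At z = 5.4 mm: the cube is present — its section is the full 24.5×15 rectangle; the cube at (15, 14) is present — its section is the full 26×30 rectangle; Taking the first minus the rest: starting from the 24.5×15 cube, the 26×30 cube at (15, 14) partially overlaps it — only the 9.50 mm² overlap (of its 780.00 mm²) is removed, clipping the outline — 1 connected region; (whole slice rotated 50° about Z — lengths, areas and connectivity unchanged). The outline is a single polygon with 6 vertices. Extrusion per mm of travel: 0.4 × 0.12 / (π × 1.425²) = 0.007524. Accumulating E over each segment gives final E = 0.5944.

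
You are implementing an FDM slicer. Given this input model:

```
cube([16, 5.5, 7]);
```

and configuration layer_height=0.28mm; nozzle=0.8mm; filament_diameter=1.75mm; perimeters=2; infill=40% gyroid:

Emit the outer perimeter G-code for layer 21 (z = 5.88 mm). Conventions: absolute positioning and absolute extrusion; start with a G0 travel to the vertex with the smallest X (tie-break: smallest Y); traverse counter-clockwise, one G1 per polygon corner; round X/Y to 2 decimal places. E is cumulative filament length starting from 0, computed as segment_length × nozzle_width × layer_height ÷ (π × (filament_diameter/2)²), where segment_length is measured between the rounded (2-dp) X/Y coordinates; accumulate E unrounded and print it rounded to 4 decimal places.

G0 X0.00 Y0.00 Z5.88
G1 X16.00 Y0.00 E1.4901
G1 X16.00 Y5.50 E2.0023
G1 X0.00 Y5.50 E3.4923
G1 X0.00 Y0.00 E4.0045

At z = 5.88 mm: the 16×5.5 cube contributes its full rectangle. The outline is a single polygon with 4 vertices. Extrusion per mm of travel: 0.8 × 0.28 / (π × 0.875²) = 0.093128. Accumulating E over each segment gives final E = 4.0045.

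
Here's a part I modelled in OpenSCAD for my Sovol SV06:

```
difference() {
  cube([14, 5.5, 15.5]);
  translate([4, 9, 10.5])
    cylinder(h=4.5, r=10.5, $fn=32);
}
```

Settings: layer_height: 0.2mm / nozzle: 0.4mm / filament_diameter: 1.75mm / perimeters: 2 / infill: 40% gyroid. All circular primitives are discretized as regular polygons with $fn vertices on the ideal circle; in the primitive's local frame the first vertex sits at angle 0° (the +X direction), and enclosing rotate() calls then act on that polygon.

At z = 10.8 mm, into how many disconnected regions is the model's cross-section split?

At z = 10.8 mm: the cube is present — its section is the full 14×5.5 rectangle; the cylinder at (4, 9): section is a regular 32-gon, circumradius r=10.5; After the difference (first − rest): starting from the 14×5.5 cube, the r=10.5 cylinder at (4, 9) partially overlaps it — only the 66.81 mm² overlap (of its 344.14 mm²) is removed, clipping the outline — 1 connected region. The result has 1 disconnected region.

1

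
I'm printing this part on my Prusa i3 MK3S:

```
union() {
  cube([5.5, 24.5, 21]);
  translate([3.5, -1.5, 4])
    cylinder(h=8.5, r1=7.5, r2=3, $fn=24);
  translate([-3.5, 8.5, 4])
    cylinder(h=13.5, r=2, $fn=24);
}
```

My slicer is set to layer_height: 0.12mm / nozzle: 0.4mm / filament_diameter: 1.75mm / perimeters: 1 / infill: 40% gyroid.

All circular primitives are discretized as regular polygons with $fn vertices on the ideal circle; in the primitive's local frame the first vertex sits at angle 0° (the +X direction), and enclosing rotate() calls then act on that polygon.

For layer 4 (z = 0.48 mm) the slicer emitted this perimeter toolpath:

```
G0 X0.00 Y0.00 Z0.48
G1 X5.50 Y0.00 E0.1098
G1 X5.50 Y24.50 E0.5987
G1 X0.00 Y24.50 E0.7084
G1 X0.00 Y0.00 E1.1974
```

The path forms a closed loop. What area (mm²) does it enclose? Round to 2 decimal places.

Apply the shoelace formula to the sequence of (X, Y) vertices; enclosed area = 134.75 mm².

134.75 mm²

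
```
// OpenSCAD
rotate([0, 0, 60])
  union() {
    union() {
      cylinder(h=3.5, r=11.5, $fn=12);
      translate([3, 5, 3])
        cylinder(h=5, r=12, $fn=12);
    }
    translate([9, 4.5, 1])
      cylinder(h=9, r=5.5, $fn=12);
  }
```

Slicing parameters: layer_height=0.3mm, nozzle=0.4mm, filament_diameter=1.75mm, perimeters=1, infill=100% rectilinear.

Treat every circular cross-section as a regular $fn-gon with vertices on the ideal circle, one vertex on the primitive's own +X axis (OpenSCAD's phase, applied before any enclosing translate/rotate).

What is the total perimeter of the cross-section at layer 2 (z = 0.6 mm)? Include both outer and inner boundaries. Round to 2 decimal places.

71.43 mm

At z = 0.6 mm: the r=11.5 cylinder gives a regular 12-gon of circumradius 11.5 (constant along its height) (perimeter = 2·12·11.500·sin(180°/12) = 71.43 mm); the cylinder at (3, 5) is not intersected at this z (z outside [3, 8]); Merging all regions: only the r=11.5 cylinder is present, so the union is just that shape — boundary = 71.43 mm; the cylinder at (9, 4.5) does not reach this height (z outside [1, 10]); Merging all regions: only that combined region is present, so the union is just that shape — boundary = 71.43 mm; (whole slice rotated 60° about Z — lengths, areas and connectivity unchanged). Overall, the cross-section is a single solid region. Total boundary length (outer) = 71.43 mm.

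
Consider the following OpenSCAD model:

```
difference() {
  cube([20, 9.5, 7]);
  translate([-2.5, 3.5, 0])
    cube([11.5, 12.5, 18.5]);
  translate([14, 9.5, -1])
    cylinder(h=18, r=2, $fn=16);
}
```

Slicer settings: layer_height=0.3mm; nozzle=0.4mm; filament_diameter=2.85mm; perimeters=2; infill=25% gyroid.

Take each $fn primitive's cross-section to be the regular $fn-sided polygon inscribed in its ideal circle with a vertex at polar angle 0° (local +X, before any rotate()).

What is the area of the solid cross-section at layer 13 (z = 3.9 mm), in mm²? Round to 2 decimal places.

At z = 3.9 mm: the 20×9.5 cube contributes its full rectangle (area 190.00 mm²); the cube at (-2.5, 3.5) (footprint 11.5×12.5) is included at this height (area 143.75 mm²); the cylinder at (14, 9.5): section is a regular 16-gon, circumradius r=2 (area = (16/2)·2.000²·sin(360°/16) = 12.25 mm²); After the difference (first − rest): starting from the 20×9.5 cube (190.00 mm²), the 11.5×12.5 cube at (-2.5, 3.5) partially overlaps it — only the 54.00 mm² overlap (of its 143.75 mm²) is removed, clipping the outline; the r=2 cylinder at (14, 9.5) partially overlaps it — only the 6.12 mm² overlap (of its 12.25 mm²) is removed, clipping the outline — area = 129.88 mm². Overall, the cross-section is a single solid region. Net area = 129.88 mm².

129.88 mm²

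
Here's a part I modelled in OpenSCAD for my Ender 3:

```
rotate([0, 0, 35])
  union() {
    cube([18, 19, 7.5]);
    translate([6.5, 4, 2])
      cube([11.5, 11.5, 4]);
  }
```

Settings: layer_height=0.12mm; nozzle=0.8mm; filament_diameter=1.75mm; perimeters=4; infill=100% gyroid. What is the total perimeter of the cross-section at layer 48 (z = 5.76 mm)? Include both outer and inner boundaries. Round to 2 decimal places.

74.00 mm

At z = 5.76 mm: the cube is present — its section is the full 18×19 rectangle (perimeter 74.00 mm); the cube at (6.5, 4) (footprint 11.5×11.5) is included at this height (perimeter 46.00 mm); Merging all regions: the 11.5×11.5 cube at (6.5, 4) lies entirely inside the 18×19 cube, so the union is just the 18×19 cube — boundary = 74.00 mm; (rotated 35° about Z; rotation is an isometry so areas/perimeters/island counts are preserved). Overall, the cross-section is a single solid region. Total boundary length (outer) = 74.00 mm.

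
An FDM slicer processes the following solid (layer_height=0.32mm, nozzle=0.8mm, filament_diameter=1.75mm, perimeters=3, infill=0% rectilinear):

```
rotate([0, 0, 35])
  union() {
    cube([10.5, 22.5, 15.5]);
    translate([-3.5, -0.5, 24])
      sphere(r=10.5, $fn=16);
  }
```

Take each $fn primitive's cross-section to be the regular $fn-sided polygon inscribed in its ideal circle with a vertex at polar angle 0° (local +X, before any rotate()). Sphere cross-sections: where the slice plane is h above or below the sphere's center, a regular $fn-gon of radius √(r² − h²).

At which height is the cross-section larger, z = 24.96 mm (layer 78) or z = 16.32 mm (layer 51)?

layer 78 (z = 24.96 mm)

Layer 78 (z = 24.96): the cube is absent (z outside [0, 15.5]); the sphere at (-3.5, -0.5): section is a regular 16-gon, circumradius = √(r²−h²) = √(10.5²−0.96²) = 10.456 (area = (16/2)·10.456²·sin(360°/16) = 334.71 mm²); Combining (union): only the r=10.5 sphere at (-3.5, -0.5) is present, so the union is just that shape — area = 334.71 mm²; (rotated 35° about Z; rotation is an isometry so areas/perimeters/island counts are preserved). So its area = 334.71 mm². Layer 51 (z = 16.32): the cube is absent (z outside [0, 15.5]); the sphere at (-3.5, -0.5): section is a regular 16-gon, circumradius = √(r²−h²) = √(10.5²−7.68²) = 7.160 (area = (16/2)·7.160²·sin(360°/16) = 156.95 mm²); Taking the union: only the r=10.5 sphere at (-3.5, -0.5) is present, so the union is just that shape — area = 156.95 mm²; (whole slice rotated 35° about Z — lengths, areas and connectivity unchanged). So its area = 156.95 mm². Layer 78 is larger (334.71 vs 156.95 mm²).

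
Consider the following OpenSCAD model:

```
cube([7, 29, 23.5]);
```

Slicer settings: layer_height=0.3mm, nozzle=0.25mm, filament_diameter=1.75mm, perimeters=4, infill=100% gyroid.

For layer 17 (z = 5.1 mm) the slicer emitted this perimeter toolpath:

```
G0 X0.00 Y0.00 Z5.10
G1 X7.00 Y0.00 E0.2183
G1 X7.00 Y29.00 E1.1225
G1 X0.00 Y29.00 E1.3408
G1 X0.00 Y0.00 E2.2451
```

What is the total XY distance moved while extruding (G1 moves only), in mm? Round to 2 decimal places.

Sum the Euclidean lengths of each G1 segment: total = 72.00 mm.

72.00 mm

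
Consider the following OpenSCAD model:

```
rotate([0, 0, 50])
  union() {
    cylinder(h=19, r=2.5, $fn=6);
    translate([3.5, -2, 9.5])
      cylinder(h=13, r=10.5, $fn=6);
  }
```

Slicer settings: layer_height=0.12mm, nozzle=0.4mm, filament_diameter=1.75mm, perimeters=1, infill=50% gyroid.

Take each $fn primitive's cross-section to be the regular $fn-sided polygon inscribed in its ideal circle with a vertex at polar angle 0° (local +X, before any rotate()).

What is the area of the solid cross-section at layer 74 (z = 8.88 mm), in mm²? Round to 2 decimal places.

16.24 mm²

At z = 8.88 mm: the r=2.5 cylinder gives a regular 6-gon of circumradius 2.5 (constant along its height) (area = (6/2)·2.500²·sin(360°/6) = 16.24 mm²); the cylinder at (3.5, -2) does not reach this height (z outside [9.5, 22.5]); Merging all regions: only the r=2.5 cylinder is present, so the union is just that shape — area = 16.24 mm²; (rotated 50° about Z; rotation is an isometry so areas/perimeters/island counts are preserved). Overall, the cross-section is a single solid region. Net area = 16.24 mm².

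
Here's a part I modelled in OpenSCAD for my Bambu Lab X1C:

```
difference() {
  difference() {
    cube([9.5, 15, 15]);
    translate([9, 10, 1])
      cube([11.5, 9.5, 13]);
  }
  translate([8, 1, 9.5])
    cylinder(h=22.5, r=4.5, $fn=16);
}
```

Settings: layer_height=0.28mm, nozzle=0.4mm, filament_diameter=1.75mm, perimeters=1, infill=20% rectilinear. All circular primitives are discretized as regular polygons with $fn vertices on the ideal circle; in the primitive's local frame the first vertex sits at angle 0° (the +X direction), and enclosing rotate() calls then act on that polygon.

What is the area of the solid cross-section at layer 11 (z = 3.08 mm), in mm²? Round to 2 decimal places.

140.00 mm²

At z = 3.08 mm: the cube (footprint 9.5×15) is included at this height (area 142.50 mm²); the cube at (9, 10) (footprint 11.5×9.5) is included at this height (area 109.25 mm²); After the difference (first − rest): starting from the 9.5×15 cube (142.50 mm²), the 11.5×9.5 cube at (9, 10) partially overlaps it — only the 2.50 mm² overlap (of its 109.25 mm²) is removed, clipping the outline — area = 140.00 mm²; the cylinder at (8, 1) is absent (z outside [9.5, 32]); Taking the first minus the rest: none of the subtracted shapes is present at this height, so that combined region is unchanged — area = 140.00 mm². Overall, the cross-section is a single solid region. Net area = 140.00 mm².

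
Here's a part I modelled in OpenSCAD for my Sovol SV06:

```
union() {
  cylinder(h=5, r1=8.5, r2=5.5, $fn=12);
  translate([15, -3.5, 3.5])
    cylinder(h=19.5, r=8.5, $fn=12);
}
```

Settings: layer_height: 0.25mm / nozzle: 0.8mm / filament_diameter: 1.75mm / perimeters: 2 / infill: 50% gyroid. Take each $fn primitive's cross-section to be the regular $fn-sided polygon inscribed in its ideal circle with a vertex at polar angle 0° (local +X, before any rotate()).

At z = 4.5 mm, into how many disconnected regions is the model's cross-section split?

At z = 4.5 mm: the cone contributes a regular 12-gon of circumradius 5.800 (interpolated between r1=8.5 and r2=5.5 at t=0.900); the r=8.5 cylinder at (15, -3.5) gives a regular 12-gon of circumradius 8.5 (constant along its height); Taking the union: the 2 present regions are separate (no shared area or edge), so areas and boundary lengths simply add and each stays a separate island — 2 connected regions. The result has 2 disconnected regions.

2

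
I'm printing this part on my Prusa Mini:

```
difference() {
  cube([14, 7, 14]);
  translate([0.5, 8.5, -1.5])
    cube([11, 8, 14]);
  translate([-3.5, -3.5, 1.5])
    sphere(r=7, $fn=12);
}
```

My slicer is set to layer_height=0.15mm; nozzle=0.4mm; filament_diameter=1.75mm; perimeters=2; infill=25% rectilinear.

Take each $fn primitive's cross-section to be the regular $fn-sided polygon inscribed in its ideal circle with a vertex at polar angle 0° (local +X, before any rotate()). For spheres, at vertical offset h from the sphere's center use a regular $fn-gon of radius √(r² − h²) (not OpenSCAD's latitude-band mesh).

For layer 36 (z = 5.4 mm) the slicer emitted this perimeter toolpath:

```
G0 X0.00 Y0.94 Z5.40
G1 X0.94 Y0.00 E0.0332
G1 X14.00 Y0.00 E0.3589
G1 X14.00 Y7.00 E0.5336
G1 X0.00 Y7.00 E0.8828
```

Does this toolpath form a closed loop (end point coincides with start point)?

Start point (G0): (0.00, 0.94). End point (last G1): the path does not return to the start — open.

no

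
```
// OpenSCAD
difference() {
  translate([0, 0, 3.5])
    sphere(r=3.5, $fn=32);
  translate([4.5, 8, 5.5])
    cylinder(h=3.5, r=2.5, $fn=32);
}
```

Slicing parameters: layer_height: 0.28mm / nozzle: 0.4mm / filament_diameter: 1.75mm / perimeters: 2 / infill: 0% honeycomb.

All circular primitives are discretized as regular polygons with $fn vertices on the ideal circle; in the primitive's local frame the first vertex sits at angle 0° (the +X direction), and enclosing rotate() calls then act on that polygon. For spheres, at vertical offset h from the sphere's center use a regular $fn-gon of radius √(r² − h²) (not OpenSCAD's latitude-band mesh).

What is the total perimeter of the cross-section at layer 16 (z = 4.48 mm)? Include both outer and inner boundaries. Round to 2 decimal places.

21.08 mm

At z = 4.48 mm: the r=3.5 sphere slices to a regular 32-gon of circumradius 3.360 (√(r²−h²) with h=0.98 from center) (perimeter = 2·32·3.360·sin(180°/32) = 21.08 mm); the cylinder at (4.5, 8) does not reach this height (z outside [5.5, 9]); After the difference (first − rest): none of the subtracted shapes is present at this height, so the r=3.5 sphere is unchanged — boundary = 21.08 mm. Overall, the cross-section is a single solid region. Total boundary length (outer) = 21.08 mm.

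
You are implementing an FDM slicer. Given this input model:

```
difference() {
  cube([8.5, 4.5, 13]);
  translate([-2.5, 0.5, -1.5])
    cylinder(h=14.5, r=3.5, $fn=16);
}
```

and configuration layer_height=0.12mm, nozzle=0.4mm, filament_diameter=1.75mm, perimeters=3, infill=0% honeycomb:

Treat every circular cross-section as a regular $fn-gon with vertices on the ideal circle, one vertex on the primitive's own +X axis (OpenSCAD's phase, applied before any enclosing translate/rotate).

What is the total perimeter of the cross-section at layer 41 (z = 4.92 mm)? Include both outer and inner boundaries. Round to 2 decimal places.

At z = 4.92 mm: the 8.5×4.5 cube contributes its full rectangle (perimeter 26.00 mm); the cylinder at (-2.5, 0.5): section is a regular 16-gon, circumradius r=3.5 (perimeter = 2·16·3.500·sin(180°/16) = 21.85 mm); After the difference (first − rest): starting from the 8.5×4.5 cube, the r=3.5 cylinder at (-2.5, 0.5) partially overlaps it — only the 2.04 mm² overlap (of its 37.50 mm²) is removed, clipping the outline — boundary = 25.36 mm. Overall, the cross-section is a single solid region. Total boundary length (outer) = 25.36 mm.

25.36 mm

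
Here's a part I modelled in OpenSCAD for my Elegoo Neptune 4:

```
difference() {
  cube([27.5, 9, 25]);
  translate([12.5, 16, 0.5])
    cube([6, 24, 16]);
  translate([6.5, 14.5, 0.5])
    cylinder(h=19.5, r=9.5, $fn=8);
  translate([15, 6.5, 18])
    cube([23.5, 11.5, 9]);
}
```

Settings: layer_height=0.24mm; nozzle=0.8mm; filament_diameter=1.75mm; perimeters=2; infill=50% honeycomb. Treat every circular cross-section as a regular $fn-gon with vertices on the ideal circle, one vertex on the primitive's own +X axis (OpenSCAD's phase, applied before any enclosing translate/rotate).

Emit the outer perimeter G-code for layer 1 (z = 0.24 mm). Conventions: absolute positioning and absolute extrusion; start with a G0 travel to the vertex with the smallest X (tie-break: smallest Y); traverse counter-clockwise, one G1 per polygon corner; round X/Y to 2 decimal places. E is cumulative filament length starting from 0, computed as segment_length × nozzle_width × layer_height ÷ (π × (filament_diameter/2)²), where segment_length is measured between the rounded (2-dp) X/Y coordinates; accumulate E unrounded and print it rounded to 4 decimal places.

At z = 0.24 mm: the cube is present — its section is the full 27.5×9 rectangle; the cube at (12.5, 16) is absent (z outside [0.5, 16.5]); the cylinder at (6.5, 14.5) is absent (z outside [0.5, 20]); the cube at (15, 6.5) is not intersected at this z (z outside [18, 27]); Taking the first minus the rest: none of the subtracted shapes is present at this height, so the 27.5×9 cube is unchanged — 1 connected region. The outline is a single polygon with 4 vertices. Extrusion per mm of travel: 0.8 × 0.24 / (π × 0.875²) = 0.079824. Accumulating E over each segment gives final E = 5.8272.

G0 X0.00 Y0.00 Z0.24
G1 X27.50 Y0.00 E2.1952
G1 X27.50 Y9.00 E2.9136
G1 X0.00 Y9.00 E5.1088
G1 X0.00 Y0.00 E5.8272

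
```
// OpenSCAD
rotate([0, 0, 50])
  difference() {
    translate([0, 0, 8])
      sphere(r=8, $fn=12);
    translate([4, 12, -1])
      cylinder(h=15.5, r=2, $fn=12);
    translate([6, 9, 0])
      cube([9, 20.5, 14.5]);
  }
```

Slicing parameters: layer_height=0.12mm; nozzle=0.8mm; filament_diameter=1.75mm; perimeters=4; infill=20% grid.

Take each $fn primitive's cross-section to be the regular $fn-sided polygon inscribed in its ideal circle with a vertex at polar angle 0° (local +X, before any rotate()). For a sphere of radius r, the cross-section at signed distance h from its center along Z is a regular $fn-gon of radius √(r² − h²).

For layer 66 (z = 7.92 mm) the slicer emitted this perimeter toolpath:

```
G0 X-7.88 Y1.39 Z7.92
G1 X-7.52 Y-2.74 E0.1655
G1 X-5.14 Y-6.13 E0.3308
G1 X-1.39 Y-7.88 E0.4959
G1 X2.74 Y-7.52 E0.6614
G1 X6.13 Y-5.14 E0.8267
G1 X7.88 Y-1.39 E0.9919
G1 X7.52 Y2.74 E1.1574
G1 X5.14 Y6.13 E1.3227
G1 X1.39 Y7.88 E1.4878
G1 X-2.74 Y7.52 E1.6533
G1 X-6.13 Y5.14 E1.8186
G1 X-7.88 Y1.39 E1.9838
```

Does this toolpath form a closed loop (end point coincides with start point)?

Start point (G0): (-7.88, 1.39). End point (last G1): the path returns to the start — closed.

yes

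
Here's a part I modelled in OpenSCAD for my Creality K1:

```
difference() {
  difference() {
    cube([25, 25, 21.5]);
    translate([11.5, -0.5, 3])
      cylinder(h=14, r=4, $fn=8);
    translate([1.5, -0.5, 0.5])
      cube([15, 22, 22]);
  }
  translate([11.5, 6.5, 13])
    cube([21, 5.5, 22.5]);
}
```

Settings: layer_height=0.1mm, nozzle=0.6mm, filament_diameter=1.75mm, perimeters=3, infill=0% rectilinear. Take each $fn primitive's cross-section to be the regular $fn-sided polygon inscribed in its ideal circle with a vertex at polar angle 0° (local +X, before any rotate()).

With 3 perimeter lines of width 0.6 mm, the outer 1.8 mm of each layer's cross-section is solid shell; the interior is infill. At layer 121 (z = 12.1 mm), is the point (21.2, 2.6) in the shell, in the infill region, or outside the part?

infill

At z = 12.1 mm: the cube (footprint 25×25) is included at this height; the r=4 cylinder at (11.5, -0.5) contributes a regular 8-gon of circumradius 4; the cube at (1.5, -0.5) (footprint 15×22) is included at this height; After the difference (first − rest): starting from the 25×25 cube, the r=4 cylinder at (11.5, -0.5) partially overlaps it — only the 18.73 mm² overlap (of its 45.25 mm²) is removed, clipping the outline; the 15×22 cube at (1.5, -0.5) partially overlaps it — only the 303.77 mm² overlap (of its 330.00 mm²) is removed, clipping the outline — 1 connected region; the cube at (11.5, 6.5) does not reach this height (z outside [13, 35.5]); Subtracting the remaining from the first: none of the subtracted shapes is present at this height, so that combined region is unchanged — 1 connected region. Overall, the cross-section is a single solid region. The nearest boundary edge runs (25.00, 0.00)→(16.50, 0.00); distance from the point to it = 2.60 mm. The point is inside the cross-section and 2.60 mm from the nearest boundary — more than the 1.8 mm shell width (3 × 0.6), so it's in the infill interior.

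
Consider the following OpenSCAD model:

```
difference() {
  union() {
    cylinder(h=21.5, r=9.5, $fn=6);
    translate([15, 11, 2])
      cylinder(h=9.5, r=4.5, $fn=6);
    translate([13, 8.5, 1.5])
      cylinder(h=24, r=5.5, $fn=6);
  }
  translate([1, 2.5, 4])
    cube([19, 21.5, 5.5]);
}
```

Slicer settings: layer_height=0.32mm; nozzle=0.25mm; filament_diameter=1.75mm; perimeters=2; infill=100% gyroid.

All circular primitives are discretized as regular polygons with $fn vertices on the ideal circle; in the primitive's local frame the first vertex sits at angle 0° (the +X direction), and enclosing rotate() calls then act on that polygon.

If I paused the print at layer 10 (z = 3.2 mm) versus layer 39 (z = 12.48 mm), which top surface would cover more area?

Layer 10 (z = 3.2): the cylinder: section is a regular 6-gon, circumradius r=9.5 (area = (6/2)·9.500²·sin(360°/6) = 234.48 mm²); the cylinder at (15, 11): section is a regular 6-gon, circumradius r=4.5 (area = (6/2)·4.500²·sin(360°/6) = 52.61 mm²); the r=5.5 cylinder at (13, 8.5) contributes a regular 6-gon of circumradius 5.5 (area = (6/2)·5.500²·sin(360°/6) = 78.59 mm²); Merging all regions: the regions partially overlap — summed areas 365.68 mm² minus the doubly-counted overlap 35.60 mm² gives 330.08 mm² — area = 330.08 mm²; the cube at (1, 2.5) does not reach this height (z outside [4, 9.5]); Subtracting the remaining from the first: none of the subtracted shapes is present at this height, so the result so far is unchanged — area = 330.08 mm². So its area = 330.08 mm². Layer 39 (z = 12.48): the r=9.5 cylinder contributes a regular 6-gon of circumradius 9.5 (area = (6/2)·9.500²·sin(360°/6) = 234.48 mm²); the cylinder at (15, 11) is not intersected at this z (z outside [2, 11.5]); the r=5.5 cylinder at (13, 8.5) gives a regular 6-gon of circumradius 5.5 (constant along its height) (area = (6/2)·5.500²·sin(360°/6) = 78.59 mm²); Taking the union: the 2 present regions are separate (no shared area or edge), so areas and boundary lengths simply add and each stays a separate island — area = 313.07 mm²; the cube at (1, 2.5) is absent (z outside [4, 9.5]); After the difference (first − rest): none of the subtracted shapes is present at this height, so the result so far is unchanged — area = 313.07 mm². So its area = 313.07 mm². Layer 10 is larger (330.08 vs 313.07 mm²).

layer 10 (z = 3.2 mm)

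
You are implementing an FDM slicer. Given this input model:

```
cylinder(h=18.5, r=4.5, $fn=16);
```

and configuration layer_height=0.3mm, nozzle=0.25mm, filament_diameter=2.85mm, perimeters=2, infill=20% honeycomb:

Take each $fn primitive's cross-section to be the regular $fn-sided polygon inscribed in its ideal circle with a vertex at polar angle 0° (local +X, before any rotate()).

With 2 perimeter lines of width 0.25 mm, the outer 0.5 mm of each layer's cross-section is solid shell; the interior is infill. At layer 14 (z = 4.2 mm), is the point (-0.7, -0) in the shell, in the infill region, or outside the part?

infill

At z = 4.2 mm: the cylinder: section is a regular 16-gon, circumradius r=4.5. Overall, the cross-section is a single solid region. The nearest boundary edge runs (-4.16, 1.72)→(-4.50, 0.00); distance from the point to it = 3.73 mm. The point is inside the cross-section and 3.73 mm from the nearest boundary — more than the 0.5 mm shell width (2 × 0.25), so it's in the infill interior.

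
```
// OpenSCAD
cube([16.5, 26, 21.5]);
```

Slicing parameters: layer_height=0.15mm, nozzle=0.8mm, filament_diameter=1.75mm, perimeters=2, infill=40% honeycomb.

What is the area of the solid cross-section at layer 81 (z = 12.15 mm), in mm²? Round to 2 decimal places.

At z = 12.15 mm: the cube (footprint 16.5×26) is included at this height (area 429.00 mm²). Overall, the cross-section is a single solid region. Net area = 429.00 mm².

429.00 mm²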